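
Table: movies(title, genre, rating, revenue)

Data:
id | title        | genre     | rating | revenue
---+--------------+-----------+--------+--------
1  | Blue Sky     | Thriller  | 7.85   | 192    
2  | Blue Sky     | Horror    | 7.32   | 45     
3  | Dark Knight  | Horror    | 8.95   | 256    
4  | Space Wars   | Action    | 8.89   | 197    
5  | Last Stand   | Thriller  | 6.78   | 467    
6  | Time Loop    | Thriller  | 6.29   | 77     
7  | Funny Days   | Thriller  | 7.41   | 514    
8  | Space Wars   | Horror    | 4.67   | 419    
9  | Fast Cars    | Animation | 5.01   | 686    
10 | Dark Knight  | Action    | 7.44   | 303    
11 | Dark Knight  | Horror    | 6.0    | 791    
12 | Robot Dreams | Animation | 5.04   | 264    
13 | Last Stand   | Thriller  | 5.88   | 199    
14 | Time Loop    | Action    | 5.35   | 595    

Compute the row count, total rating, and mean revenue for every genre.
SELECT genre,
       COUNT(*) as cnt,
       SUM(rating) as total_rating,
       AVG(revenue) as avg_revenue
FROM movies
GROUP BY genre

Result:
  Action: 3 records, 21.68 total rating, 365.00 avg revenue
  Animation: 2 records, 10.05 total rating, 475.00 avg revenue
  Horror: 4 records, 26.94 total rating, 377.75 avg revenue
  Thriller: 5 records, 34.21 total rating, 289.80 avg revenue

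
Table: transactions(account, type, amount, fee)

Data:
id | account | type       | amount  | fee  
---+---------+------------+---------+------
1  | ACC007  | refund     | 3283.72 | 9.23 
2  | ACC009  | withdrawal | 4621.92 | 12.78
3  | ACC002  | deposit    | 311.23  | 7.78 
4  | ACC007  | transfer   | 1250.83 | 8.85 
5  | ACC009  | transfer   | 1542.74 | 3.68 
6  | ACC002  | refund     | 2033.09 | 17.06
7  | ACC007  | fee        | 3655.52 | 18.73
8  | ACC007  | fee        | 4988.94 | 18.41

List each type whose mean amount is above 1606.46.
SELECT type, AVG(amount)
FROM transactions
GROUP BY type
HAVING AVG(amount) > 1606.46

Result:
  fee: avg=4322.23
  refund: avg=2658.41
  withdrawal: avg=4621.92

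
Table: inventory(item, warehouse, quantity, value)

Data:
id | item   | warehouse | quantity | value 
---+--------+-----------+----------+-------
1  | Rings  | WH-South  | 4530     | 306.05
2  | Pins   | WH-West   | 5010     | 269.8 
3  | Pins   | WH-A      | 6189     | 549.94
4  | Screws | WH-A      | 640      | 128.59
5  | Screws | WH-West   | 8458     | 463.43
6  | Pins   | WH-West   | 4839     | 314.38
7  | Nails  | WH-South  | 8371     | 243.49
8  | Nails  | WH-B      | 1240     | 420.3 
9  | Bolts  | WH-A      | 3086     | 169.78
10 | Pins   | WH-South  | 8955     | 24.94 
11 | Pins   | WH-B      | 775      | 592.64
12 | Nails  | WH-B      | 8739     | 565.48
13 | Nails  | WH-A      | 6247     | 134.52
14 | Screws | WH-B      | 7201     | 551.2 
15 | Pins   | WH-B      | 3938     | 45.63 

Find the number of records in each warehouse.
SELECT warehouse, COUNT(*) as count
FROM inventory
GROUP BY warehouse

Result:
  WH-A: 4
  WH-B: 5
  WH-South: 3
  WH-West: 3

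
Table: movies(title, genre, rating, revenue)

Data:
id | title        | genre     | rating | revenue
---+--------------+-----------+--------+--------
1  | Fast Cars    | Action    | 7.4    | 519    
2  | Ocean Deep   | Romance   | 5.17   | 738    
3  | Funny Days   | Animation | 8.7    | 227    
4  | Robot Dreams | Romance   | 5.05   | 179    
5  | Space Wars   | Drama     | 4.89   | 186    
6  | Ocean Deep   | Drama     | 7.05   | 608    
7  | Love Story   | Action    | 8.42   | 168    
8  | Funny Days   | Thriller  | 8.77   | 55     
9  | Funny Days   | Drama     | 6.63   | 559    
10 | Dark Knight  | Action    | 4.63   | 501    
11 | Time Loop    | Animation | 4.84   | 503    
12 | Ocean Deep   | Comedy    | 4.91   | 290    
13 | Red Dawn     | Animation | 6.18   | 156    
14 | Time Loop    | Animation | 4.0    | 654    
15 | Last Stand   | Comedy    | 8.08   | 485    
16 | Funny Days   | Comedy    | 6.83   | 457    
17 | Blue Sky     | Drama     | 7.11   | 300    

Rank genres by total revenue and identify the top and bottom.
SELECT genre, SUM(revenue)
FROM movies
GROUP BY genre
ORDER BY SUM(revenue)

All groups:
  Thriller: 55
  Romance: 917
  Action: 1188
  Comedy: 1232
  Animation: 1540
  Drama: 1653

Highest: Drama (1653)
Lowest: Thriller (55)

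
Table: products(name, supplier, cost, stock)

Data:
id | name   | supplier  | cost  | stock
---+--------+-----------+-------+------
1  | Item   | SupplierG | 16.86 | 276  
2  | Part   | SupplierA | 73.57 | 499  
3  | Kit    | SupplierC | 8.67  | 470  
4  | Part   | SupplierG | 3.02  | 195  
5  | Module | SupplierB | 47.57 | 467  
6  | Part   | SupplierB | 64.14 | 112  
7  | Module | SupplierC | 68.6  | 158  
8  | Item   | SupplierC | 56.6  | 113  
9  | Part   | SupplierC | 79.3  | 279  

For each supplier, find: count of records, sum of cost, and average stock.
SELECT supplier,
       COUNT(*) as cnt,
       SUM(cost) as total_cost,
       AVG(stock) as avg_stock
FROM products
GROUP BY supplier

Result:
  SupplierA: 1 records, 73.57 total cost, 499.00 avg stock
  SupplierB: 2 records, 111.71 total cost, 289.50 avg stock
  SupplierC: 4 records, 213.17 total cost, 255.00 avg stock
  SupplierG: 2 records, 19.88 total cost, 235.50 avg stock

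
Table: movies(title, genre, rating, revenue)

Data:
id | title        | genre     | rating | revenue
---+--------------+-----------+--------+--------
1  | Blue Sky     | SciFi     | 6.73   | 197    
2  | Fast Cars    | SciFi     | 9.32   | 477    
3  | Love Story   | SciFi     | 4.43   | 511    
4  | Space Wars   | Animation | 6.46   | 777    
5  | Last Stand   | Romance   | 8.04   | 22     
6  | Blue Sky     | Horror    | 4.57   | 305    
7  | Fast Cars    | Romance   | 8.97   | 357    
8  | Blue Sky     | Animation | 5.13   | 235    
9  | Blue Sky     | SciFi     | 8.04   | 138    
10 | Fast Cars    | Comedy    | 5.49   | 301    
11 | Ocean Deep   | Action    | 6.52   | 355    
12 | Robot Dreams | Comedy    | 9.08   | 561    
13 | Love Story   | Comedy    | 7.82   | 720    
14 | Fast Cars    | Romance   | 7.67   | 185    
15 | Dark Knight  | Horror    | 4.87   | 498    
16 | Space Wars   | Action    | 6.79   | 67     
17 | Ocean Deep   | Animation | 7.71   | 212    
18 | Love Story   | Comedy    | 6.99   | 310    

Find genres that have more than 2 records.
SELECT genre, COUNT(*) as cnt
FROM movies
GROUP BY genre
HAVING COUNT(*) > 2

Result:
  Animation: 3
  Comedy: 4
  Romance: 3
  SciFi: 4

Note: HAVING filters groups after aggregation, WHERE filters rows before.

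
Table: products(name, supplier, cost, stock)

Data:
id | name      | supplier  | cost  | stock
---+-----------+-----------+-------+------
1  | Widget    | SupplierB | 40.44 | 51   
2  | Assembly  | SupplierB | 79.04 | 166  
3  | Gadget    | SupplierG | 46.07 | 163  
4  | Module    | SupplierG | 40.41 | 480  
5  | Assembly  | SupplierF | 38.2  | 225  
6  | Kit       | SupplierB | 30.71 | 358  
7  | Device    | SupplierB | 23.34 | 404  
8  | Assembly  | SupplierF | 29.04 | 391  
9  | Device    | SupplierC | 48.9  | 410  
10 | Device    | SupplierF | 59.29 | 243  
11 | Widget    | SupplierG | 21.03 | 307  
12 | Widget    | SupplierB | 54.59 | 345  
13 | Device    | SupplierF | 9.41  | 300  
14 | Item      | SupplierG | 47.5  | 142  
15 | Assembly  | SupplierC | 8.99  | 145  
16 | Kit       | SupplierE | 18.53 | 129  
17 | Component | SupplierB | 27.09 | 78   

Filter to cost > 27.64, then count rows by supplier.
SELECT supplier, COUNT(*)
FROM products
WHERE cost > 27.64
GROUP BY supplier

Note: WHERE filters rows before grouping.

Result:
  SupplierB: 4
  SupplierC: 1
  SupplierF: 3
  SupplierG: 3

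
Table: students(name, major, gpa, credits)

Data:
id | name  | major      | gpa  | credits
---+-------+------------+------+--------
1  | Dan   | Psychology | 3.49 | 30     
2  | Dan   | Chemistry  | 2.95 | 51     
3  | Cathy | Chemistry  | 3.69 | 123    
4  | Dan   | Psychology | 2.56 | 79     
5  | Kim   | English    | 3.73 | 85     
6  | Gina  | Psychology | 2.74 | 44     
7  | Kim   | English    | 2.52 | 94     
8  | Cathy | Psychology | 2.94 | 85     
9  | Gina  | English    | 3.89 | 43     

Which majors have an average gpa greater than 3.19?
SELECT major, AVG(gpa)
FROM students
GROUP BY major
HAVING AVG(gpa) > 3.19

Result:
  Chemistry: avg=3.32
  English: avg=3.38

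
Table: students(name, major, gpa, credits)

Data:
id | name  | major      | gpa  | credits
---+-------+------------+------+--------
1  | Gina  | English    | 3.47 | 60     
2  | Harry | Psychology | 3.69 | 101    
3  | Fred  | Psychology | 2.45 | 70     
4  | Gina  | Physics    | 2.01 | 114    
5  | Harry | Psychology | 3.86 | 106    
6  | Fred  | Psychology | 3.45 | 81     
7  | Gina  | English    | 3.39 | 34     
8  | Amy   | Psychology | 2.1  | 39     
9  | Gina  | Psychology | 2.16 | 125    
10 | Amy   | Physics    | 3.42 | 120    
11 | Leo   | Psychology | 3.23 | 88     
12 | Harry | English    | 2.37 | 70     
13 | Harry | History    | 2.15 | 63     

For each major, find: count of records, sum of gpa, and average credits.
SELECT major,
       COUNT(*) as cnt,
       SUM(gpa) as total_gpa,
       AVG(credits) as avg_credits
FROM students
GROUP BY major

Result:
  English: 3 records, 9.23 total gpa, 54.67 avg credits
  History: 1 records, 2.15 total gpa, 63.00 avg credits
  Physics: 2 records, 5.43 total gpa, 117.00 avg credits
  Psychology: 7 records, 20.94 total gpa, 87.14 avg credits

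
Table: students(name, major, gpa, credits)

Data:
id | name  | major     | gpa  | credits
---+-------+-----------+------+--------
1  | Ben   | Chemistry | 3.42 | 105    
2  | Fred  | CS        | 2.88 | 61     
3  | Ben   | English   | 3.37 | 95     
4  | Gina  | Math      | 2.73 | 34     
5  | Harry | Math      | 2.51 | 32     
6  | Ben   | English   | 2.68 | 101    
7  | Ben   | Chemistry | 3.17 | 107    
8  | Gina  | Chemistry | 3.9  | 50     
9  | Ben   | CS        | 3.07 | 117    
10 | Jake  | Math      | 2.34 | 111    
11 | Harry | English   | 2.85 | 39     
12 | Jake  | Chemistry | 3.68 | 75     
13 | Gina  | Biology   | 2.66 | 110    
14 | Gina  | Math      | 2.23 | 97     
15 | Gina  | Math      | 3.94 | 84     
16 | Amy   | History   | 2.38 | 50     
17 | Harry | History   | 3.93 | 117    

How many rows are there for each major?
SELECT major, COUNT(*) as count
FROM students
GROUP BY major

Result:
  Biology: 1
  CS: 2
  Chemistry: 4
  English: 3
  History: 2
  Math: 5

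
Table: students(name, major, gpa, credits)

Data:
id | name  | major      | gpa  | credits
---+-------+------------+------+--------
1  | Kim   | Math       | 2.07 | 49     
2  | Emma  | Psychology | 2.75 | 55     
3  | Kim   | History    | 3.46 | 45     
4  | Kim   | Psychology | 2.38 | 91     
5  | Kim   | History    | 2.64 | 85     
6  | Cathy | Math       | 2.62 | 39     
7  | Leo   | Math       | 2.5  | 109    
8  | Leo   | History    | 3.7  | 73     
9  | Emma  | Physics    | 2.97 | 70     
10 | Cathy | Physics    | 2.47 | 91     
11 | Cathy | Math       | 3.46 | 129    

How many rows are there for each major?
SELECT major, COUNT(*) as count
FROM students
GROUP BY major

Result:
  History: 3
  Math: 4
  Physics: 2
  Psychology: 2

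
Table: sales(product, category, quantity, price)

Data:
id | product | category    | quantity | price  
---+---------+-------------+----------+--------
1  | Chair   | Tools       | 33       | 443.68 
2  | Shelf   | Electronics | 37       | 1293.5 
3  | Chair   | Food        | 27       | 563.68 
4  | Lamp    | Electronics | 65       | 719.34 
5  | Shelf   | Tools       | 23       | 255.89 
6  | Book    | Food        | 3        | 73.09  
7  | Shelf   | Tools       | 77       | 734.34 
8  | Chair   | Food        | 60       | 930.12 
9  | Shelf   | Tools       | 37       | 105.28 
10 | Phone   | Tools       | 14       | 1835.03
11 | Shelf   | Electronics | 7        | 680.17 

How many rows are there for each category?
SELECT category, COUNT(*) as count
FROM sales
GROUP BY category

Result:
  Electronics: 3
  Food: 3
  Tools: 5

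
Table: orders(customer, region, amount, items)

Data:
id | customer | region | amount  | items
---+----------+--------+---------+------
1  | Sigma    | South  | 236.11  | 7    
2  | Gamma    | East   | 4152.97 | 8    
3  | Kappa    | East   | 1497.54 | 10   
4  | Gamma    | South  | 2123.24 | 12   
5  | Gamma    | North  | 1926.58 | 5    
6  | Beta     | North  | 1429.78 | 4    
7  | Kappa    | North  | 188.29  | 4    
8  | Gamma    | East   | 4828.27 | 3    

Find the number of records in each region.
SELECT region, COUNT(*) as count
FROM orders
GROUP BY region

Result:
  East: 3
  North: 3
  South: 2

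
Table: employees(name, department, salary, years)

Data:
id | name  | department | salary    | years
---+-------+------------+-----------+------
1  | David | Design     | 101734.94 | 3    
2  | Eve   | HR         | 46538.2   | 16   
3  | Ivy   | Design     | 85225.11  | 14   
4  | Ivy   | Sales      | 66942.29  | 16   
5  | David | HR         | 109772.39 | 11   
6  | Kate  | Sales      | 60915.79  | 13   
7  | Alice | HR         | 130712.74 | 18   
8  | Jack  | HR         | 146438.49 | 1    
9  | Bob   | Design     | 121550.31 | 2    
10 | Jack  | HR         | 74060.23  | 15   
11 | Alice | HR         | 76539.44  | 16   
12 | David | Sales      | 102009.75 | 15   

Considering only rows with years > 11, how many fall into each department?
SELECT department, COUNT(*)
FROM employees
WHERE years > 11
GROUP BY department

Note: WHERE filters rows before grouping.

Result:
  Design: 1
  HR: 4
  Sales: 3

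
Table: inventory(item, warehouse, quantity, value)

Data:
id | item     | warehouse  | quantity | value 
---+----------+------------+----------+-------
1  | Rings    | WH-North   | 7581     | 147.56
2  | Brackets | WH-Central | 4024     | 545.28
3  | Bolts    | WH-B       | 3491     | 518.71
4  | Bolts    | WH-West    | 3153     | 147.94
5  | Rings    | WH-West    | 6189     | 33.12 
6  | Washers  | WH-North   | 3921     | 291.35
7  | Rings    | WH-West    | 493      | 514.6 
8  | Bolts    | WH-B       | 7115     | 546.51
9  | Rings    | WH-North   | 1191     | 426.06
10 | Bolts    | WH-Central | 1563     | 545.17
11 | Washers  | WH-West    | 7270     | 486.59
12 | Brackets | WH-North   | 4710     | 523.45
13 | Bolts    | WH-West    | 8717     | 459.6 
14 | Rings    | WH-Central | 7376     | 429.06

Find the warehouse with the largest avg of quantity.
SELECT warehouse, AVG(quantity) as val
FROM inventory
GROUP BY warehouse
ORDER BY val DESC
LIMIT 1

Result: WH-B with avg(quantity) = 5303.00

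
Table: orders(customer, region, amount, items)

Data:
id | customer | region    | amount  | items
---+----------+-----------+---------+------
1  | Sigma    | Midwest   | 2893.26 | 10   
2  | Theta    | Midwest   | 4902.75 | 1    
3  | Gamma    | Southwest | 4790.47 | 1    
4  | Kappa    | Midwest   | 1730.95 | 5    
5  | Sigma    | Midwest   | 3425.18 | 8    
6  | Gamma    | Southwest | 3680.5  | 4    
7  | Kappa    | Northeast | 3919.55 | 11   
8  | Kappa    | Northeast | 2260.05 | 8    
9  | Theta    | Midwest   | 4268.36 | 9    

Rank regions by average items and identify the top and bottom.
SELECT region, AVG(items)
FROM orders
GROUP BY region
ORDER BY AVG(items)

All groups:
  Southwest: 2.50
  Midwest: 6.60
  Northeast: 9.50

Highest: Northeast (9.50)
Lowest: Southwest (2.50)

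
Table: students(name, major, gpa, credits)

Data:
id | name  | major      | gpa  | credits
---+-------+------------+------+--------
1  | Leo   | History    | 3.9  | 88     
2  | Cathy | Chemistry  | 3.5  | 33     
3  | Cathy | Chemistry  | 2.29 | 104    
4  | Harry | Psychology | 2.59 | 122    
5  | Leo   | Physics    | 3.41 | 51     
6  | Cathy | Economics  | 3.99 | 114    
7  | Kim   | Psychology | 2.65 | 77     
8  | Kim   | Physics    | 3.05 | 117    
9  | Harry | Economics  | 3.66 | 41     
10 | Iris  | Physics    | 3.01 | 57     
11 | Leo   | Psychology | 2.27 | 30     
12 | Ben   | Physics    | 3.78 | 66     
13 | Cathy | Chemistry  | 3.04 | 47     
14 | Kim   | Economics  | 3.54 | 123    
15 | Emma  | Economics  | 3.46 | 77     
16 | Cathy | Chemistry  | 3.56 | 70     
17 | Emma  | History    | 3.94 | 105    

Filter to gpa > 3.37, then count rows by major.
SELECT major, COUNT(*)
FROM students
WHERE gpa > 3.37
GROUP BY major

Note: WHERE filters rows before grouping.

Result:
  Chemistry: 2
  Economics: 4
  History: 2
  Physics: 2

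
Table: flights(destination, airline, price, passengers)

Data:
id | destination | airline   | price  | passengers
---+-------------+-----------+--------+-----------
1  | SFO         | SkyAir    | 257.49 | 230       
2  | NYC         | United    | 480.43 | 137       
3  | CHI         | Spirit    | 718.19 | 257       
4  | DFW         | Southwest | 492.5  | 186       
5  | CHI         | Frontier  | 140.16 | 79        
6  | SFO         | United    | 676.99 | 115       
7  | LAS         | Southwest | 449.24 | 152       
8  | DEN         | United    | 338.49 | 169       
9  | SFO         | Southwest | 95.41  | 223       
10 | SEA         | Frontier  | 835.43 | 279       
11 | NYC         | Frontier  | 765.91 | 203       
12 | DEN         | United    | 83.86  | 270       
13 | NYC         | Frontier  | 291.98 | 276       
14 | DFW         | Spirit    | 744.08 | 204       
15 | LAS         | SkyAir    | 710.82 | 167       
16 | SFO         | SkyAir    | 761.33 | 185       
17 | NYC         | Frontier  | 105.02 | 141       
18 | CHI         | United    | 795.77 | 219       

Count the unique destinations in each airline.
SELECT airline, COUNT(DISTINCT destination)
FROM flights
GROUP BY airline

Result:
  Frontier: 3 distinct
  SkyAir: 2 distinct
  Southwest: 3 distinct
  Spirit: 2 distinct
  United: 4 distinct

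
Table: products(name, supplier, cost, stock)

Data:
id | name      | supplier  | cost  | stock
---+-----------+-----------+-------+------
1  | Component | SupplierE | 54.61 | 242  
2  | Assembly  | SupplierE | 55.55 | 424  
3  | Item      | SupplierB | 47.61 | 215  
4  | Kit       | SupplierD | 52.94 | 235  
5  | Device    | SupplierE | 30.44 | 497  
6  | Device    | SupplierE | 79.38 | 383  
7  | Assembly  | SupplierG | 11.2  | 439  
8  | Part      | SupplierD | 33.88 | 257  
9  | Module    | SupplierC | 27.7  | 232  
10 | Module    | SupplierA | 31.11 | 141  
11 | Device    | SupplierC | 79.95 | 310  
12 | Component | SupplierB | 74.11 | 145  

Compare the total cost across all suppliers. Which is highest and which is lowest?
SELECT supplier, SUM(cost)
FROM products
GROUP BY supplier
ORDER BY SUM(cost)

All groups:
  SupplierG: 11.20
  SupplierA: 31.11
  SupplierD: 86.82
  SupplierC: 107.65
  SupplierB: 121.72
  SupplierE: 219.98

Highest: SupplierE (219.98)
Lowest: SupplierG (11.20)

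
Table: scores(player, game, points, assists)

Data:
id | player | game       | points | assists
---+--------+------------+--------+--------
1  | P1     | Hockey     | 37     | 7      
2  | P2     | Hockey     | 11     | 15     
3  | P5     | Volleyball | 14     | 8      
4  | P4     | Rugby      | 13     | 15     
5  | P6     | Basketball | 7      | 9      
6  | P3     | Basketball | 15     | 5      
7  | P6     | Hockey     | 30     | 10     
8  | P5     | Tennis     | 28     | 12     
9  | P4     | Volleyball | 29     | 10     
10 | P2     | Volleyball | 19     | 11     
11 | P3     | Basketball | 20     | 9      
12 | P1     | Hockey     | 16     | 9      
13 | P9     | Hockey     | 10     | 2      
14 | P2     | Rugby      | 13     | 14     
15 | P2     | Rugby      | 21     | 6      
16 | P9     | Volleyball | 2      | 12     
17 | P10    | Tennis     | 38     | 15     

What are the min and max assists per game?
SELECT game, MIN(assists), MAX(assists)
FROM scores
GROUP BY game

Result:
  Basketball: min=5, max=9
  Hockey: min=2, max=15
  Rugby: min=6, max=15
  Tennis: min=12, max=15
  Volleyball: min=8, max=12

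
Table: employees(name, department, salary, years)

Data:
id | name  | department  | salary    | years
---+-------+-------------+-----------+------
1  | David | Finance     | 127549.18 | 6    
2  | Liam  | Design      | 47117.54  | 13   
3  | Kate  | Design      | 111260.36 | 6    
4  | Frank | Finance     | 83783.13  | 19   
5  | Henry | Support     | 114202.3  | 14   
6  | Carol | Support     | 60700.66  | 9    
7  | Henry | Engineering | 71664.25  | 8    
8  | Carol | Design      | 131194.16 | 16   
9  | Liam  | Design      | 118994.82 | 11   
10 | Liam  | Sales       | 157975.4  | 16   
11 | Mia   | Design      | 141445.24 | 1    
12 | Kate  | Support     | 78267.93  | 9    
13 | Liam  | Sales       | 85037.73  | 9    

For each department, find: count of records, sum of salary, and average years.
SELECT department,
       COUNT(*) as cnt,
       SUM(salary) as total_salary,
       AVG(years) as avg_years
FROM employees
GROUP BY department

Result:
  Design: 5 records, 550012.12 total salary, 9.40 avg years
  Engineering: 1 records, 71664.25 total salary, 8.00 avg years
  Finance: 2 records, 211332.31 total salary, 12.50 avg years
  Sales: 2 records, 243013.13 total salary, 12.50 avg years
  Support: 3 records, 253170.89 total salary, 10.67 avg years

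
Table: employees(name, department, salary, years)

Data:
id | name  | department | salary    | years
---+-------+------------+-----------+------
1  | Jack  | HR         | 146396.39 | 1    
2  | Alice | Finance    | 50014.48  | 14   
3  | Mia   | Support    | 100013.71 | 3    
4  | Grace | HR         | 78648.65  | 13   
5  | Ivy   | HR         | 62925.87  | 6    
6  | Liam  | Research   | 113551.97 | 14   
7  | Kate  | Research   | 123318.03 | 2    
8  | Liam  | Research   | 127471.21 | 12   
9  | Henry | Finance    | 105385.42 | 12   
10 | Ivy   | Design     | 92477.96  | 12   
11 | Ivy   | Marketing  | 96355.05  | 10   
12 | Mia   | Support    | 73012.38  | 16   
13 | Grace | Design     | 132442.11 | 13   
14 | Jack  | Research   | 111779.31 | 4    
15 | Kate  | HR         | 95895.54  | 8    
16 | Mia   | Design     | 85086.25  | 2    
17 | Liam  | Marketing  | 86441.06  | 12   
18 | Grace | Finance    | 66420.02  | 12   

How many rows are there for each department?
SELECT department, COUNT(*) as count
FROM employees
GROUP BY department

Result:
  Design: 3
  Finance: 3
  HR: 4
  Marketing: 2
  Research: 4
  Support: 2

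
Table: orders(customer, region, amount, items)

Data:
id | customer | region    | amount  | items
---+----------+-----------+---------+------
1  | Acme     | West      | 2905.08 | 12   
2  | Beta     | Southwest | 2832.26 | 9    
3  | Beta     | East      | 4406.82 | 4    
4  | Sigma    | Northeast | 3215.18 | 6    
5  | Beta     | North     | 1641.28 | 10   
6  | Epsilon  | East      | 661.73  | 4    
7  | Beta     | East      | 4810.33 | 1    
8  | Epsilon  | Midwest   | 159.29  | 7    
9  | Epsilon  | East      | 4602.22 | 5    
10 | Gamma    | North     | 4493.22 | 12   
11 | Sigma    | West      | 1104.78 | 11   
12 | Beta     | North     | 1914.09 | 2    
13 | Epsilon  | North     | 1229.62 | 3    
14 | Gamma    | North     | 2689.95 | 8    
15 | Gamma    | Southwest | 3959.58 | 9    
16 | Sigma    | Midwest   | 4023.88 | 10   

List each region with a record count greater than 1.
SELECT region, COUNT(*) as cnt
FROM orders
GROUP BY region
HAVING COUNT(*) > 1

Result:
  East: 4
  Midwest: 2
  North: 5
  Southwest: 2
  West: 2

Note: HAVING filters groups after aggregation, WHERE filters rows before.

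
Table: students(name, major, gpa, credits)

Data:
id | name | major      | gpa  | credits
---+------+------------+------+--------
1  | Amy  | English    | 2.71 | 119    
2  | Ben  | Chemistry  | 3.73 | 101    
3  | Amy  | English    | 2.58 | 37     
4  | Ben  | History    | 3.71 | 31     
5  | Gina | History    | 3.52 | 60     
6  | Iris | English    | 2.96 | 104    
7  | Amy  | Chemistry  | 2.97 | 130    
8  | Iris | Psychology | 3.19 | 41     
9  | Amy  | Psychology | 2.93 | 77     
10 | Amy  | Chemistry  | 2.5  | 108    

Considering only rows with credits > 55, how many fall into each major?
SELECT major, COUNT(*)
FROM students
WHERE credits > 55
GROUP BY major

Note: WHERE filters rows before grouping.

Result:
  Chemistry: 3
  English: 2
  History: 1
  Psychology: 1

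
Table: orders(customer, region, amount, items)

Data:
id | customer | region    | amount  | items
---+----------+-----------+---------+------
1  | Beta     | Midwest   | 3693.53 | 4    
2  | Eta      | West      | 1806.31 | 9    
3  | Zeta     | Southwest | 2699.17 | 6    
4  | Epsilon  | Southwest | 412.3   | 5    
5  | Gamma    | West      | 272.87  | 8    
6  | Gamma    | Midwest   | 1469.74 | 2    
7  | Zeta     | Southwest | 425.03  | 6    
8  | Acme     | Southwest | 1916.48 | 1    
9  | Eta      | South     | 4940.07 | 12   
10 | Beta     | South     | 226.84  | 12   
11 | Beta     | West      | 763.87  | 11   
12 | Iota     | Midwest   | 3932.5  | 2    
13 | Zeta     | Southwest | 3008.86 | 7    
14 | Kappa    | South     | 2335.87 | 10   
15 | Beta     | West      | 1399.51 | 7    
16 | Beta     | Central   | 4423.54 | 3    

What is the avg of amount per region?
SELECT region, AVG(amount) as result
FROM orders
GROUP BY region

Result:
  Central: 4423.54
  Midwest: 3031.92
  South: 2500.93
  Southwest: 1692.37
  West: 1060.64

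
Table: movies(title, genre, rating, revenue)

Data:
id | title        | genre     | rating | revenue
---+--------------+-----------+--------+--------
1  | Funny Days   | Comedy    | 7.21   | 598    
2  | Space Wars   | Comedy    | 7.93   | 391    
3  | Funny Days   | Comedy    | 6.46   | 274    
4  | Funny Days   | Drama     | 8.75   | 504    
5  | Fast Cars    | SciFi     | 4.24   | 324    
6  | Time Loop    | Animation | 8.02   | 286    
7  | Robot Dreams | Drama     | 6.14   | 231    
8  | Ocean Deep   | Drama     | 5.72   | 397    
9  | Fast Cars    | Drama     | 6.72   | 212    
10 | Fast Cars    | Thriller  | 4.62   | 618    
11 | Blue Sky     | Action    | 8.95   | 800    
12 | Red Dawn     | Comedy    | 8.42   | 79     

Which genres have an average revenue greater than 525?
SELECT genre, AVG(revenue)
FROM movies
GROUP BY genre
HAVING AVG(revenue) > 525

Result:
  Action: avg=800.00
  Thriller: avg=618.00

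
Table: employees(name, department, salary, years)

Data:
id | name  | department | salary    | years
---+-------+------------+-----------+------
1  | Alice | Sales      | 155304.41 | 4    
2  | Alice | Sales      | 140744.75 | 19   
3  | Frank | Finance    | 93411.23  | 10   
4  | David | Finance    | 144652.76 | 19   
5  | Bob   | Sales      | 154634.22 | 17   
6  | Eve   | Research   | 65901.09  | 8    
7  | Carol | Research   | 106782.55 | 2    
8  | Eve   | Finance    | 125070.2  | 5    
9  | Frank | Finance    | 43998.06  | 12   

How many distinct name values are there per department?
SELECT department, COUNT(DISTINCT name)
FROM employees
GROUP BY department

Result:
  Finance: 3 distinct
  Research: 2 distinct
  Sales: 2 distinct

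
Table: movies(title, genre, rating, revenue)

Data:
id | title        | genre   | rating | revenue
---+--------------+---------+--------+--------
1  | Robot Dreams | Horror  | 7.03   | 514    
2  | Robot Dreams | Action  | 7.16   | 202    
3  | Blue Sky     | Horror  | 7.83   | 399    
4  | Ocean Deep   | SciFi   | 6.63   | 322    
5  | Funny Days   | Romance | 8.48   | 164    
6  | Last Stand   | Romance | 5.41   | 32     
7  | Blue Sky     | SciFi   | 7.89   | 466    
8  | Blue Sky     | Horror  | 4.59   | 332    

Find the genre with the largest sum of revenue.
SELECT genre, SUM(revenue) as val
FROM movies
GROUP BY genre
ORDER BY val DESC
LIMIT 1

Result: Horror with sum(revenue) = 1245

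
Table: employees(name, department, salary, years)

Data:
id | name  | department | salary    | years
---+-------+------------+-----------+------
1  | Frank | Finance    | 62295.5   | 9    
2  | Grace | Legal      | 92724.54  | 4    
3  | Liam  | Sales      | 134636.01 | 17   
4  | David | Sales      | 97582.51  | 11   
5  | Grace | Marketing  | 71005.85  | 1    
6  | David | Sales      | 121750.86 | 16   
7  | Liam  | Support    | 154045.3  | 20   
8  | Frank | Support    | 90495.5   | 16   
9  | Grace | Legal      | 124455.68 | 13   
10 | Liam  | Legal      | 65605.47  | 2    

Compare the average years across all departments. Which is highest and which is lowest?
SELECT department, AVG(years)
FROM employees
GROUP BY department
ORDER BY AVG(years)

All groups:
  Marketing: 1.00
  Legal: 6.33
  Finance: 9.00
  Sales: 14.67
  Support: 18.00

Highest: Support (18.00)
Lowest: Marketing (1.00)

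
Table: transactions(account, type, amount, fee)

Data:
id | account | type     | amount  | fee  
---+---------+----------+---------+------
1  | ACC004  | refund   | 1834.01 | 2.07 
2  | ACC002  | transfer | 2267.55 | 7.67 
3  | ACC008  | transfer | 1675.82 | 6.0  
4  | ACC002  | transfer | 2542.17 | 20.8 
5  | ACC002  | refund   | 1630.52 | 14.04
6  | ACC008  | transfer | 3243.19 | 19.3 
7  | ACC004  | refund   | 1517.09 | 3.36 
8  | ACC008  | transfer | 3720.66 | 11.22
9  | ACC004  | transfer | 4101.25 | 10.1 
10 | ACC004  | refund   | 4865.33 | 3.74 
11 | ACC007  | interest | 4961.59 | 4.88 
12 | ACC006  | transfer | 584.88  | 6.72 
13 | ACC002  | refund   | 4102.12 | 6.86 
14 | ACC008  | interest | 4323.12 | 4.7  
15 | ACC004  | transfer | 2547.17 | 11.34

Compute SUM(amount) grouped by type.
SELECT type, SUM(amount) as result
FROM transactions
GROUP BY type

Result:
  interest: 9284.71
  refund: 13949.07
  transfer: 20682.69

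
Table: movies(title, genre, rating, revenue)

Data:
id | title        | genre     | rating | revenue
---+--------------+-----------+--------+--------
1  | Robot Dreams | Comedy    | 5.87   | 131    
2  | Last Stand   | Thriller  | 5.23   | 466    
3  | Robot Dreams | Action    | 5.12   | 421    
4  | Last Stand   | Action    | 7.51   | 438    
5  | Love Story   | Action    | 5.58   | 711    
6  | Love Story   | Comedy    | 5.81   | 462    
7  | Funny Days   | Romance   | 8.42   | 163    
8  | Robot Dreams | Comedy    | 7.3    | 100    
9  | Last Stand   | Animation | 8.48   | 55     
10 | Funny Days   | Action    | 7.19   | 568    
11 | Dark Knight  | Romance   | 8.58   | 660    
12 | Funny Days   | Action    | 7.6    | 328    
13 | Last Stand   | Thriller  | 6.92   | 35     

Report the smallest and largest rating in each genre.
SELECT genre, MIN(rating), MAX(rating)
FROM movies
GROUP BY genre

Result:
  Action: min=5.12, max=7.60
  Animation: min=8.48, max=8.48
  Comedy: min=5.81, max=7.30
  Romance: min=8.42, max=8.58
  Thriller: min=5.23, max=6.92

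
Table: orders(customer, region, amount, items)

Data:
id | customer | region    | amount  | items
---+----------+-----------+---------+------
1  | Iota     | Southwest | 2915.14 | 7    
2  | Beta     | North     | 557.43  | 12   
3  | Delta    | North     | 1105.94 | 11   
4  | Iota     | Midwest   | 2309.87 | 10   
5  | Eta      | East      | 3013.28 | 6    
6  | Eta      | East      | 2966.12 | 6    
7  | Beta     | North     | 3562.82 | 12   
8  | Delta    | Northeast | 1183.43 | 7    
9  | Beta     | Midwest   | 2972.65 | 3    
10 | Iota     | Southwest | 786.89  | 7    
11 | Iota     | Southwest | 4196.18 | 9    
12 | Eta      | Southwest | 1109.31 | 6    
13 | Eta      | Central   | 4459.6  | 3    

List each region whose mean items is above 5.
SELECT region, AVG(items)
FROM orders
GROUP BY region
HAVING AVG(items) > 5

Result:
  East: avg=6.00
  Midwest: avg=6.50
  North: avg=11.67
  Northeast: avg=7.00
  Southwest: avg=7.25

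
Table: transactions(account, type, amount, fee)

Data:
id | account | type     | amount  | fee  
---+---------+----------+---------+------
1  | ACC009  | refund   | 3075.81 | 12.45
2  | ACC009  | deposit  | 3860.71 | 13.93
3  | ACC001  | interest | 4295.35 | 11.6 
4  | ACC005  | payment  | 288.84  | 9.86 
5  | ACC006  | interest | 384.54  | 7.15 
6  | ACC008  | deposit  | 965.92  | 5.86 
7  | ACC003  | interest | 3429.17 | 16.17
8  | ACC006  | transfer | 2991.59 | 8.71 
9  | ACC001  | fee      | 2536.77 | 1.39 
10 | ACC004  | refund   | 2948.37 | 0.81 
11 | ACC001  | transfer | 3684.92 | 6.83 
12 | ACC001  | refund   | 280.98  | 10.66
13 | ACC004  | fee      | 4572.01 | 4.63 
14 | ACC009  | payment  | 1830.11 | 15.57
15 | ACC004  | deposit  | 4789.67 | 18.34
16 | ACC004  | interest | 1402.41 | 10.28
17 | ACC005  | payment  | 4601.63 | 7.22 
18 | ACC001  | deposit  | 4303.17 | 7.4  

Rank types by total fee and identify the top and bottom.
SELECT type, SUM(fee)
FROM transactions
GROUP BY type
ORDER BY SUM(fee)

All groups:
  fee: 6.02
  transfer: 15.54
  refund: 23.92
  payment: 32.65
  interest: 45.20
  deposit: 45.53

Highest: deposit (45.53)
Lowest: fee (6.02)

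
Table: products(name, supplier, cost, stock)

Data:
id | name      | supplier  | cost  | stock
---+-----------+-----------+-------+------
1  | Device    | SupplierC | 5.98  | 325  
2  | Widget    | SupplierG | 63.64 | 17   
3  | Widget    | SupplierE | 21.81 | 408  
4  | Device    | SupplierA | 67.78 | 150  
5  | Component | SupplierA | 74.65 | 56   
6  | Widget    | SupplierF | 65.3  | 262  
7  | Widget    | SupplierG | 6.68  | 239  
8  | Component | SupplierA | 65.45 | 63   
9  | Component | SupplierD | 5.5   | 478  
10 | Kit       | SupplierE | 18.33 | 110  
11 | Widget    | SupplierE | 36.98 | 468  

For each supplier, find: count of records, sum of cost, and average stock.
SELECT supplier,
       COUNT(*) as cnt,
       SUM(cost) as total_cost,
       AVG(stock) as avg_stock
FROM products
GROUP BY supplier

Result:
  SupplierA: 3 records, 207.88 total cost, 89.67 avg stock
  SupplierC: 1 records, 5.98 total cost, 325.00 avg stock
  SupplierD: 1 records, 5.50 total cost, 478.00 avg stock
  SupplierE: 3 records, 77.12 total cost, 328.67 avg stock
  SupplierF: 1 records, 65.30 total cost, 262.00 avg stock
  SupplierG: 2 records, 70.32 total cost, 128.00 avg stock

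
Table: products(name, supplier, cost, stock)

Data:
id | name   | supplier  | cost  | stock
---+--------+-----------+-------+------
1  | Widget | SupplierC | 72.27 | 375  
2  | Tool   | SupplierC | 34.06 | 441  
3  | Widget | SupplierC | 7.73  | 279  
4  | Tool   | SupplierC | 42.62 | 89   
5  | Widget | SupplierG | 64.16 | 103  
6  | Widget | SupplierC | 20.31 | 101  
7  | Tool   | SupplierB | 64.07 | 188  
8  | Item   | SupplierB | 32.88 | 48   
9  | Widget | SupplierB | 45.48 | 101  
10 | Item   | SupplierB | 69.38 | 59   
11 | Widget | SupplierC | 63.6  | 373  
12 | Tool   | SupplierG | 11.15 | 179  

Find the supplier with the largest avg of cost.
SELECT supplier, AVG(cost) as val
FROM products
GROUP BY supplier
ORDER BY val DESC
LIMIT 1

Result: SupplierB with avg(cost) = 52.95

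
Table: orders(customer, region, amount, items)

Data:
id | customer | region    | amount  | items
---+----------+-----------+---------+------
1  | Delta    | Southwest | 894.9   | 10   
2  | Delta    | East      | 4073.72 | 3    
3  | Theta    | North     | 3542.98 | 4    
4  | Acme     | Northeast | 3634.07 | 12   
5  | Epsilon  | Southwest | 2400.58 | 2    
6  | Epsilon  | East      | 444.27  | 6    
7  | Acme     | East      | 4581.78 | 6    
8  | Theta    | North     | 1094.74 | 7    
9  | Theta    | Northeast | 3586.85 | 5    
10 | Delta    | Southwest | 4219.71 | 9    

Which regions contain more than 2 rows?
SELECT region, COUNT(*) as cnt
FROM orders
GROUP BY region
HAVING COUNT(*) > 2

Result:
  East: 3
  Southwest: 3

Note: HAVING filters groups after aggregation, WHERE filters rows before.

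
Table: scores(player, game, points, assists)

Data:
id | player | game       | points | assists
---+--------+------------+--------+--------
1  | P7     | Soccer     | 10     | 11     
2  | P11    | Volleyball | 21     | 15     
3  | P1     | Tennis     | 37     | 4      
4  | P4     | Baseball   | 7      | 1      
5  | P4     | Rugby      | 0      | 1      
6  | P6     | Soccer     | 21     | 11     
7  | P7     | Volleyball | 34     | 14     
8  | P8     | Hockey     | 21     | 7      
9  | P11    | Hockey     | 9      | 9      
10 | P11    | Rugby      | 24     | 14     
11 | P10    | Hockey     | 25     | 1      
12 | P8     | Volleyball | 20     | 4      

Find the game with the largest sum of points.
SELECT game, SUM(points) as val
FROM scores
GROUP BY game
ORDER BY val DESC
LIMIT 1

Result: Volleyball with sum(points) = 75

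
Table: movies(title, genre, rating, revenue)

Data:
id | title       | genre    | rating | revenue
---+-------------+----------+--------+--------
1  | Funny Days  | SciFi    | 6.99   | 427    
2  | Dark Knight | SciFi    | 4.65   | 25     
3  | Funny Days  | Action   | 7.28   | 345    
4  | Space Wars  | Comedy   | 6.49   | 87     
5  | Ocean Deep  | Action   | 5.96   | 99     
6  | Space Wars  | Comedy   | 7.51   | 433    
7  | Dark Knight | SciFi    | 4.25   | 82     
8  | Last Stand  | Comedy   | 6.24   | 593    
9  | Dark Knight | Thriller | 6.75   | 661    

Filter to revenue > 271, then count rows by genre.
SELECT genre, COUNT(*)
FROM movies
WHERE revenue > 271
GROUP BY genre

Note: WHERE filters rows before grouping.

Result:
  Action: 1
  Comedy: 2
  SciFi: 1
  Thriller: 1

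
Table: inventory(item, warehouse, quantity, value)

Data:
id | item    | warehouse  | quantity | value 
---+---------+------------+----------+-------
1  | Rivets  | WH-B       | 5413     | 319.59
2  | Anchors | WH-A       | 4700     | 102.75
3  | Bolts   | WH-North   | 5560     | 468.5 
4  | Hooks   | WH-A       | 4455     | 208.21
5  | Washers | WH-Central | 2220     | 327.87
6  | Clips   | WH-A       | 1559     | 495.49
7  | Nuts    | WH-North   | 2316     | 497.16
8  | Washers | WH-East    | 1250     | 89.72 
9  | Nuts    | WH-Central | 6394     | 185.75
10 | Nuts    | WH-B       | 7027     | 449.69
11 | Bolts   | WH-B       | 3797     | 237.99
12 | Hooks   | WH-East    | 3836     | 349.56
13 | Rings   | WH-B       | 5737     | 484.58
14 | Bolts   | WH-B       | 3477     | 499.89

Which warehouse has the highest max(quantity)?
SELECT warehouse, MAX(quantity) as val
FROM inventory
GROUP BY warehouse
ORDER BY val DESC
LIMIT 1

Result: WH-B with max(quantity) = 7027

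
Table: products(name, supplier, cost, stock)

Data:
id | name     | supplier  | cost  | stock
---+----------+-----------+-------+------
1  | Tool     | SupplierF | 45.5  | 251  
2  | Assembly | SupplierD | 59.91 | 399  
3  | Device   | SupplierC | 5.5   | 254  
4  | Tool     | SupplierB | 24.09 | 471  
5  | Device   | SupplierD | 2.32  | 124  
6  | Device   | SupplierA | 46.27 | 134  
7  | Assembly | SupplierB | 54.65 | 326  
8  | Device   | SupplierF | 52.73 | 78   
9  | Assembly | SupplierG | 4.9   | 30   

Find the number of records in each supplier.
SELECT supplier, COUNT(*) as count
FROM products
GROUP BY supplier

Result:
  SupplierA: 1
  SupplierB: 2
  SupplierC: 1
  SupplierD: 2
  SupplierF: 2
  SupplierG: 1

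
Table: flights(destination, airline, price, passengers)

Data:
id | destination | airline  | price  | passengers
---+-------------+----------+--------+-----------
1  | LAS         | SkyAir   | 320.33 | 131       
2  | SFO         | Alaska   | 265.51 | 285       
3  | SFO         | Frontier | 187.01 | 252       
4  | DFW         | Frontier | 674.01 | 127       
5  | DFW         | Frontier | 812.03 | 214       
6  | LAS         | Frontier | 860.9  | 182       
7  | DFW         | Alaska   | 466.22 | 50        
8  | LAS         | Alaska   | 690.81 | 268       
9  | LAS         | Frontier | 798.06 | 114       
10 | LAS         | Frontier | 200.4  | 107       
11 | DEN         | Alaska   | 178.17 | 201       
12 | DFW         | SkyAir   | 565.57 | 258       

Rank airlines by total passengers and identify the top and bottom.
SELECT airline, SUM(passengers)
FROM flights
GROUP BY airline
ORDER BY SUM(passengers)

All groups:
  SkyAir: 389
  Alaska: 804
  Frontier: 996

Highest: Frontier (996)
Lowest: SkyAir (389)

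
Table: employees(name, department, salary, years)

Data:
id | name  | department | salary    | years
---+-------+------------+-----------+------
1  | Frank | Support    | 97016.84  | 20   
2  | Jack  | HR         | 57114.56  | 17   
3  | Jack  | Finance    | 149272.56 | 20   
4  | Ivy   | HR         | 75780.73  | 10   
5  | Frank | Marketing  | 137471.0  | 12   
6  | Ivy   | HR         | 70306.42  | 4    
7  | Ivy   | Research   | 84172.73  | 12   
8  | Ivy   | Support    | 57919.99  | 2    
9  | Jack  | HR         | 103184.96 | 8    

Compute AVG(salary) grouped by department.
SELECT department, AVG(salary) as result
FROM employees
GROUP BY department

Result:
  Finance: 149272.56
  HR: 76596.67
  Marketing: 137471.00
  Research: 84172.73
  Support: 77468.42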